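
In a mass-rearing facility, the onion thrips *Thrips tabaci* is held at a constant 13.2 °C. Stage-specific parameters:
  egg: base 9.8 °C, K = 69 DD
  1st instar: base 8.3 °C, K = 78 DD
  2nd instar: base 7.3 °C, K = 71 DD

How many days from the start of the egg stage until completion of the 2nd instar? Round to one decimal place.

48.2 days

egg: 69 / (13.2 − 9.8) = 69 / 3.4 = 20.294 d.
1st instar: 78 / (13.2 − 8.3) = 78 / 4.9 = 15.918 d.
2nd instar: 71 / (13.2 − 7.3) = 71 / 5.9 = 12.034 d.
Sum = 48.246 ≈ 48.2 days.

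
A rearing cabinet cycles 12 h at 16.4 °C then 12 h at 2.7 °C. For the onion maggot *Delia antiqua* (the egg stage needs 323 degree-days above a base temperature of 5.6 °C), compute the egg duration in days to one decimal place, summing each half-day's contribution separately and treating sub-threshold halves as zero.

Day half: max(0, 16.4 − 5.6) × 0.5 = 10.8 × 0.5 = 5.40 DD.
Night half: max(0, 2.7 − 5.6) × 0.5 = 0.0 × 0.5 = 0.00 DD.
Per 24 h: 5.40 DD/day.
Duration = 323 / 5.40 = 59.815 ≈ 59.8 days.

59.8 days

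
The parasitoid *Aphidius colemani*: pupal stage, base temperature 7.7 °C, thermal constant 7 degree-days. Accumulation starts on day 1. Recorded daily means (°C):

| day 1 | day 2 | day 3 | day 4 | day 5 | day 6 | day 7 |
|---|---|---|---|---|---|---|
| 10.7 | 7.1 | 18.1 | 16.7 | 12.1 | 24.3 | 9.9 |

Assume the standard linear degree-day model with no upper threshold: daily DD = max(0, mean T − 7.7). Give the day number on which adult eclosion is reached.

day 3

Daily DD above 7.7 °C: 3.0, 0.0, 10.4, 9.0, 4.4, 16.6, 2.2.
Cumulative: 3.0, 3.0, 13.4, 22.4, 26.8, 43.4, 45.6.
The total first reaches 7 DD on day 3.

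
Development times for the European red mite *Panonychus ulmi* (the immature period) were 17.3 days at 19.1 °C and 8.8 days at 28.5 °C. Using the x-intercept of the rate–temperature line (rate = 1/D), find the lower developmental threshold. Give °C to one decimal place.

Equal thermal constants: D₁(T₁ − T_b) = D₂(T₂ − T_b).
17.3·(19.1 − T_b) = 8.8·(28.5 − T_b)
T_b = (17.3·19.1 − 8.8·28.5) / (17.3 − 8.8) = 79.63 / 8.5 = 9.368 °C ≈ 9.4 °C.

9.4 °C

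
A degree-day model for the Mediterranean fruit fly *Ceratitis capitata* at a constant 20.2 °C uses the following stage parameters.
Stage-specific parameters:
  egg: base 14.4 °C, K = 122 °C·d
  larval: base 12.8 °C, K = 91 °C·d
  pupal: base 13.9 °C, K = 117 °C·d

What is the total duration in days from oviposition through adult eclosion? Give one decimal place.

51.9 days

egg: 122 / (20.2 − 14.4) = 122 / 5.8 = 21.034 d.
larval: 91 / (20.2 − 12.8) = 91 / 7.4 = 12.297 d.
pupal: 117 / (20.2 − 13.9) = 117 / 6.3 = 18.571 d.
Sum = 51.903 ≈ 51.9 days.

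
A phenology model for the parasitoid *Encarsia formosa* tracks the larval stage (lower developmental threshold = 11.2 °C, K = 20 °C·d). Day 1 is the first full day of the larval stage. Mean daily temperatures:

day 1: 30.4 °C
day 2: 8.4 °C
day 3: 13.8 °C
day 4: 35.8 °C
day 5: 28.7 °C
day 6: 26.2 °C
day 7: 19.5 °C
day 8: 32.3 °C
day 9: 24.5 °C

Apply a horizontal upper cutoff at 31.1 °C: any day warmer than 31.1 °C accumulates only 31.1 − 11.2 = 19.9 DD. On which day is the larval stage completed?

Daily DD above 11.2 °C (capped at 19.9): 19.2, 0.0, 2.6, 19.9, 17.5, 15.0, 8.3, 19.9, 13.3.
Cumulative: 19.2, 19.2, 21.8, 41.7, 59.2, 74.2, 82.5, 102.4, 115.7.
The total first reaches 20 DD on day 3.

day 3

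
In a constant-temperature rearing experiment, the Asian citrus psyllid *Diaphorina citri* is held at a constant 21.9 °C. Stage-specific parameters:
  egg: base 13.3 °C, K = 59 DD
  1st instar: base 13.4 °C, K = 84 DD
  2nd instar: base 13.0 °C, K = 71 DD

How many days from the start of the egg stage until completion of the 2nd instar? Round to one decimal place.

24.7 days

egg: 59 / (21.9 − 13.3) = 59 / 8.6 = 6.860 d.
1st instar: 84 / (21.9 − 13.4) = 84 / 8.5 = 9.882 d.
2nd instar: 71 / (21.9 − 13.0) = 71 / 8.9 = 7.978 d.
Sum = 24.720 ≈ 24.7 days.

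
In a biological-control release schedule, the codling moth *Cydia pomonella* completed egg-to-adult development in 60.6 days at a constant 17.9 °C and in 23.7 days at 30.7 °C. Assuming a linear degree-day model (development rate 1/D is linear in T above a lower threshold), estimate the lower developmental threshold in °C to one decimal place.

Linear rate model ⇒ the product D·(T − T_b) is constant across temperatures.
60.6·(17.9 − T_b) = 23.7·(30.7 − T_b)
T_b = (60.6·17.9 − 23.7·30.7) / (60.6 − 23.7) = 357.15 / 36.9 = 9.679 °C ≈ 9.7 °C.

9.7 °C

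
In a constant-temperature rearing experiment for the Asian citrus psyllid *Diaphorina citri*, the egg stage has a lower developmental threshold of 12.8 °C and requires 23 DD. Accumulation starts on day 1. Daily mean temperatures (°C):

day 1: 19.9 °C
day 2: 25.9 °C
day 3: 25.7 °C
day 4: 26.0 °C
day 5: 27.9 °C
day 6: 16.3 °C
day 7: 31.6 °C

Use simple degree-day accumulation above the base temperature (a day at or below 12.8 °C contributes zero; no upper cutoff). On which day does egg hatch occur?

Daily DD above 12.8 °C: 7.1, 13.1, 12.9, 13.2, 15.1, 3.5, 18.8.
Cumulative: 7.1, 20.2, 33.1, 46.3, 61.4, 64.9, 83.7.
The total first reaches 23 DD on day 3.

day 3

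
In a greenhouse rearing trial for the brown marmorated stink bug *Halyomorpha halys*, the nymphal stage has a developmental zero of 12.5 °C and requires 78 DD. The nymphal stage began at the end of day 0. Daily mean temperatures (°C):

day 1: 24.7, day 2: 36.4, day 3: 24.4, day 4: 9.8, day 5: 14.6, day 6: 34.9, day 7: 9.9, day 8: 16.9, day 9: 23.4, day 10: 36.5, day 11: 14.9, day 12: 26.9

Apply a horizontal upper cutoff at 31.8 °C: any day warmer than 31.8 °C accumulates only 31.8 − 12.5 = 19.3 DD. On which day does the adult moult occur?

Daily DD above 12.5 °C (capped at 19.3): 12.2, 19.3, 11.9, 0.0, 2.1, 19.3, 0.0, 4.4, 10.9, 19.3, 2.4, 14.4.
Cumulative: 12.2, 31.5, 43.4, 43.4, 45.5, 64.8, 64.8, 69.2, 80.1, 99.4, 101.8, 116.2.
The total first reaches 78 DD on day 9.

day 9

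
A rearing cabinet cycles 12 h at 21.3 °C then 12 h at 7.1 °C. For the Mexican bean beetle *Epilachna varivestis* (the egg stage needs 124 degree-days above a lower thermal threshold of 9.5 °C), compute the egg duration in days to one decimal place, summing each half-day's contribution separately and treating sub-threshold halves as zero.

21.0 days

Day half: max(0, 21.3 − 9.5) × 0.5 = 11.8 × 0.5 = 5.90 DD.
Night half: max(0, 7.1 − 9.5) × 0.5 = 0.0 × 0.5 = 0.00 DD.
Per 24 h: 5.90 DD/day.
Duration = 124 / 5.90 = 21.017 ≈ 21.0 days.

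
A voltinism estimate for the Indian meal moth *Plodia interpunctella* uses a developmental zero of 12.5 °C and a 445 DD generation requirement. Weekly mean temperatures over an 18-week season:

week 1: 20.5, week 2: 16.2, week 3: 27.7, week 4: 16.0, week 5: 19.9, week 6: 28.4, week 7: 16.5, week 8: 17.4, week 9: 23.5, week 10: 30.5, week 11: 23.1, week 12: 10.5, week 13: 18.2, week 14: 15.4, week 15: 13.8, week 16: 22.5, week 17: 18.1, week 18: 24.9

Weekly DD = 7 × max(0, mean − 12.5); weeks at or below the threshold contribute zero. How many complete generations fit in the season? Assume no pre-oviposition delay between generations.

2 generations

Weekly DD (7 × max(0, T̄ − 12.5)): 56.0, 25.9, 106.4, 24.5, 51.8, 111.3, 28.0, 34.3, 77.0, 126.0, 74.2, 0.0, 39.9, 20.3, 9.1, 70.0, 39.2, 86.8.
Season total = 980.7 DD.
Complete generations = ⌊980.7 / 445⌋ = 2.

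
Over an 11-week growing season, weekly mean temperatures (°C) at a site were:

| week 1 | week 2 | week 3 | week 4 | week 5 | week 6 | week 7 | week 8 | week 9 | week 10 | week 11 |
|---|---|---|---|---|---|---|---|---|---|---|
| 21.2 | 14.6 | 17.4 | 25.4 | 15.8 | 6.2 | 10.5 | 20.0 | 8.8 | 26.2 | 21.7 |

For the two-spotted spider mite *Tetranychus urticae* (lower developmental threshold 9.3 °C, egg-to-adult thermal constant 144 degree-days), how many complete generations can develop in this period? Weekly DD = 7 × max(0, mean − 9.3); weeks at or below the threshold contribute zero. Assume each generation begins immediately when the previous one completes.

4 generations

Weekly DD (7 × max(0, T̄ − 9.3)): 83.3, 37.1, 56.7, 112.7, 45.5, 0.0, 8.4, 74.9, 0.0, 118.3, 86.8.
Season total = 623.7 DD.
Complete generations = ⌊623.7 / 144⌋ = 4.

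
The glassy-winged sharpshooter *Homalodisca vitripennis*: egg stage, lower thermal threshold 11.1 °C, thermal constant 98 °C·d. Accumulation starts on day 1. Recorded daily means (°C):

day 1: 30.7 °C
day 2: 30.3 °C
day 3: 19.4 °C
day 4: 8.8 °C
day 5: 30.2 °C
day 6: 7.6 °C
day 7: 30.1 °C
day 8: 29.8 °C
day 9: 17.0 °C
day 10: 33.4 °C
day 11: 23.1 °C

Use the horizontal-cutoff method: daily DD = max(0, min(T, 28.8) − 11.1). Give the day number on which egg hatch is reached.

day 9

Daily DD above 11.1 °C (capped at 17.7): 17.7, 17.7, 8.3, 0.0, 17.7, 0.0, 17.7, 17.7, 5.9, 17.7, 12.0.
Cumulative: 17.7, 35.4, 43.7, 43.7, 61.4, 61.4, 79.1, 96.8, 102.7, 120.4, 132.4.
The total first reaches 98 DD on day 9.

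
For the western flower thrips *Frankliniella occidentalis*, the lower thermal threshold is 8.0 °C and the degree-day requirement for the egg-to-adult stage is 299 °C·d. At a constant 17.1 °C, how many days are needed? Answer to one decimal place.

Daily accumulation = 17.1 − 8.0 = 9.1 DD/day.
Duration = 299 / 9.1 = 32.857 ≈ 32.9 days.

32.9 days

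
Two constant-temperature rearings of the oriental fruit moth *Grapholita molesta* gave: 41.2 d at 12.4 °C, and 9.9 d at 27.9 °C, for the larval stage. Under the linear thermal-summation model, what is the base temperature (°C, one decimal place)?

7.5 °C

Under the model K = D·(T − T_b), so D₁·(T₁ − T_b) = D₂·(T₂ − T_b).
41.2·(12.4 − T_b) = 9.9·(27.9 − T_b)
T_b = (41.2·12.4 − 9.9·27.9) / (41.2 − 9.9) = 234.67 / 31.3 = 7.497 °C ≈ 7.5 °C.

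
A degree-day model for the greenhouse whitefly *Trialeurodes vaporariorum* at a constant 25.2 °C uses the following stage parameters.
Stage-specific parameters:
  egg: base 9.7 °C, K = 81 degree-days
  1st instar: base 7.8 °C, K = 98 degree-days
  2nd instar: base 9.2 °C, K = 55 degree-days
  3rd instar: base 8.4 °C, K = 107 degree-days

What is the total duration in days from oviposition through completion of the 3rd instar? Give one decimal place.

egg: 81 / (25.2 − 9.7) = 81 / 15.5 = 5.226 d.
1st instar: 98 / (25.2 − 7.8) = 98 / 17.4 = 5.632 d.
2nd instar: 55 / (25.2 − 9.2) = 55 / 16.0 = 3.438 d.
3rd instar: 107 / (25.2 − 8.4) = 107 / 16.8 = 6.369 d.
Sum = 20.665 ≈ 20.7 days.

20.7 days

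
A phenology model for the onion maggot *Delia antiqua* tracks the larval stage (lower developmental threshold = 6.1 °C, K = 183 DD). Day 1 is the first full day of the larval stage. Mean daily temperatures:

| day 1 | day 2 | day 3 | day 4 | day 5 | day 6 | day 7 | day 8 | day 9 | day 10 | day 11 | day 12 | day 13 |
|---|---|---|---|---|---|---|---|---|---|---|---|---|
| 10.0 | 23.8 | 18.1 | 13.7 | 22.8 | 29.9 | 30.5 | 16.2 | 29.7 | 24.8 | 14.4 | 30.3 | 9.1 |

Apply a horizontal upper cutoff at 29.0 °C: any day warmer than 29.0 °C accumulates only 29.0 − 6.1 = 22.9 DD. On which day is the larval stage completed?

Daily DD above 6.1 °C (capped at 22.9): 3.9, 17.7, 12.0, 7.6, 16.7, 22.9, 22.9, 10.1, 22.9, 18.7, 8.3, 22.9, 3.0.
Cumulative: 3.9, 21.6, 33.6, 41.2, 57.9, 80.8, 103.7, 113.8, 136.7, 155.4, 163.7, 186.6, 189.6.
The total first reaches 183 DD on day 12.

day 12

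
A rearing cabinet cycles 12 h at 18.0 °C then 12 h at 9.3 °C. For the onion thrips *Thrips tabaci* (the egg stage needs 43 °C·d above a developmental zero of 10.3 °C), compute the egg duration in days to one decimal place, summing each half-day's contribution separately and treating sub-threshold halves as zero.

Day half: max(0, 18.0 − 10.3) × 0.5 = 7.7 × 0.5 = 3.85 DD.
Night half: max(0, 9.3 − 10.3) × 0.5 = 0.0 × 0.5 = 0.00 DD.
Per 24 h: 3.85 DD/day.
Duration = 43 / 3.85 = 11.169 ≈ 11.2 days.

11.2 days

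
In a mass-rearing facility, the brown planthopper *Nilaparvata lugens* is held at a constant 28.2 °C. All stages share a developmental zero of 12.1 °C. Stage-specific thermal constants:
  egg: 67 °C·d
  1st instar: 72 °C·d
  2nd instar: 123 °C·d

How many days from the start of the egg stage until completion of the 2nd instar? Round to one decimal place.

16.3 days

Daily accumulation at 28.2 °C = 28.2 − 12.1 = 16.1 DD/day.
Total K = 67 + 72 + 123 = 262 DD.
Total duration = 262 / 16.1 = 16.273 ≈ 16.3 days.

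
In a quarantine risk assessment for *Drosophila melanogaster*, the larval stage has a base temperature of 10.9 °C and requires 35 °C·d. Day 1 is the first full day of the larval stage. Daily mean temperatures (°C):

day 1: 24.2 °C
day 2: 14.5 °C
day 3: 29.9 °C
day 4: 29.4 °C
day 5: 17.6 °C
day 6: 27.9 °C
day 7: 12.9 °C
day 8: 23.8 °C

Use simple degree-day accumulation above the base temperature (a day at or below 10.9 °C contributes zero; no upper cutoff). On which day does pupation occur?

day 3

Daily DD above 10.9 °C: 13.3, 3.6, 19.0, 18.5, 6.7, 17.0, 2.0, 12.9.
Cumulative: 13.3, 16.9, 35.9, 54.4, 61.1, 78.1, 80.1, 93.0.
The total first reaches 35 DD on day 3.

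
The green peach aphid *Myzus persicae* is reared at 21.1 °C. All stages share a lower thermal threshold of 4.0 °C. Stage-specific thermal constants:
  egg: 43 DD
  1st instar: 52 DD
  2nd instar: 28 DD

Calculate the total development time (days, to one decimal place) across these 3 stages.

7.2 days

Daily accumulation at 21.1 °C = 21.1 − 4.0 = 17.1 DD/day.
Total K = 43 + 52 + 28 = 123 DD.
Total duration = 123 / 17.1 = 7.193 ≈ 7.2 days.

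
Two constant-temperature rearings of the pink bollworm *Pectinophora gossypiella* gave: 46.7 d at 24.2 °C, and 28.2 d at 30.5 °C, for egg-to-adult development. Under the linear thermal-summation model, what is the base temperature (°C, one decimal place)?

Under the model K = D·(T − T_b), so D₁·(T₁ − T_b) = D₂·(T₂ − T_b).
46.7·(24.2 − T_b) = 28.2·(30.5 − T_b)
T_b = (46.7·24.2 − 28.2·30.5) / (46.7 − 28.2) = 270.04 / 18.5 = 14.597 °C ≈ 14.6 °C.

14.6 °C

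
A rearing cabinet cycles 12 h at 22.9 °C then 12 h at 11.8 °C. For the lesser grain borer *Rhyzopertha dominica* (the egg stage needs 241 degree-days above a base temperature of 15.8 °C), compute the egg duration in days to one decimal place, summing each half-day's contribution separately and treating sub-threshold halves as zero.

Day half: max(0, 22.9 − 15.8) × 0.5 = 7.1 × 0.5 = 3.55 DD.
Night half: max(0, 11.8 − 15.8) × 0.5 = 0.0 × 0.5 = 0.00 DD.
Per 24 h: 3.55 DD/day.
Duration = 241 / 3.55 = 67.887 ≈ 67.9 days.

67.9 days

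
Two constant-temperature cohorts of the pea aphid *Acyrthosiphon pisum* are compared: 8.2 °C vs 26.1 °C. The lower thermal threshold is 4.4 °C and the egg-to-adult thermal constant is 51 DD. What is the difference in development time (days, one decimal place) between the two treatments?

At 8.2 °C: 51 / (8.2 − 4.4) = 51 / 3.8 = 13.421 d.
At 26.1 °C: 51 / (26.1 − 4.4) = 51 / 21.7 = 2.350 d.
Difference = |13.421 − 2.350| = 11.071 ≈ 11.1 days.

11.1 days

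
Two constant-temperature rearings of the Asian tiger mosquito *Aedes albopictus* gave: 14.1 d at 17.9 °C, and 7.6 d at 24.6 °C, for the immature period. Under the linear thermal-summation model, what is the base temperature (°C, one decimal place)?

10.1 °C

Under the model K = D·(T − T_b), so D₁·(T₁ − T_b) = D₂·(T₂ − T_b).
14.1·(17.9 − T_b) = 7.6·(24.6 − T_b)
T_b = (14.1·17.9 − 7.6·24.6) / (14.1 − 7.6) = 65.43 / 6.5 = 10.066 °C ≈ 10.1 °C.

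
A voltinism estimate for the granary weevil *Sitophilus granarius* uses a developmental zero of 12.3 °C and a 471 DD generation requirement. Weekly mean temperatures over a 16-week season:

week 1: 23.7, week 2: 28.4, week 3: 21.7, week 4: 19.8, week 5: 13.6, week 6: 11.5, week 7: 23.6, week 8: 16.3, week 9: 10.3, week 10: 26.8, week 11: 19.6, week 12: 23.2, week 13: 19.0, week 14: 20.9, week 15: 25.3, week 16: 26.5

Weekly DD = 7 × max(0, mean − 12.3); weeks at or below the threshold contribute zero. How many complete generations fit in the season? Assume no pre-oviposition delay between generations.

Weekly DD (7 × max(0, T̄ − 12.3)): 79.8, 112.7, 65.8, 52.5, 9.1, 0.0, 79.1, 28.0, 0.0, 101.5, 51.1, 76.3, 46.9, 60.2, 91.0, 99.4.
Season total = 953.4 DD.
Complete generations = ⌊953.4 / 471⌋ = 2.

2 generations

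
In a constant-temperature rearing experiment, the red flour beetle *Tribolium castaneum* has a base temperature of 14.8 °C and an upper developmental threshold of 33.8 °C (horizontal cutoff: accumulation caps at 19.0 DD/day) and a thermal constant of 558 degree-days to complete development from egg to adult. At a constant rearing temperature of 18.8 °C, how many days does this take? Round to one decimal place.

Daily accumulation = 18.8 − 14.8 = 4.0 DD/day.
Duration = 558 / 4.0 = 139.500 ≈ 139.5 days.

139.5 days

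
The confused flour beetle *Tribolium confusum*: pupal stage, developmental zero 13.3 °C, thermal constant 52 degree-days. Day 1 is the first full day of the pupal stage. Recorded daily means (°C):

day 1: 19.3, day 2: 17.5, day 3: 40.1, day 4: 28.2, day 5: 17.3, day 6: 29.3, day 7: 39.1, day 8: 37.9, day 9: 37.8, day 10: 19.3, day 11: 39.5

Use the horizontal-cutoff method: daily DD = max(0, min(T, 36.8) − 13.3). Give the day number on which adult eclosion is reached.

day 5

Daily DD above 13.3 °C (capped at 23.5): 6.0, 4.2, 23.5, 14.9, 4.0, 16.0, 23.5, 23.5, 23.5, 6.0, 23.5.
Cumulative: 6.0, 10.2, 33.7, 48.6, 52.6, 68.6, 92.1, 115.6, 139.1, 145.1, 168.6.
The total first reaches 52 DD on day 5.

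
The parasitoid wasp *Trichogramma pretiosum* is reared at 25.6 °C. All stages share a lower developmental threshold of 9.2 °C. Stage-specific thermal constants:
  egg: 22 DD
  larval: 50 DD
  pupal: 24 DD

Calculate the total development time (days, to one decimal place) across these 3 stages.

5.9 days

Daily accumulation at 25.6 °C = 25.6 − 9.2 = 16.4 DD/day.
Total K = 22 + 50 + 24 = 96 DD.
Total duration = 96 / 16.4 = 5.854 ≈ 5.9 days.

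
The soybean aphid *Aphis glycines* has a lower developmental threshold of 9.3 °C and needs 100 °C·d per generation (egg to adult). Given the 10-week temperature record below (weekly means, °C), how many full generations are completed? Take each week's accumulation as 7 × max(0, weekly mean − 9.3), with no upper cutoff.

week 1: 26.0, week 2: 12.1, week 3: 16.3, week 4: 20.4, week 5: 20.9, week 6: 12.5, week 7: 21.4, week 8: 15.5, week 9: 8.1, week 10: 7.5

4 generations

Weekly DD (7 × max(0, T̄ − 9.3)): 116.9, 19.6, 49.0, 77.7, 81.2, 22.4, 84.7, 43.4, 0.0, 0.0.
Season total = 494.9 DD.
Complete generations = ⌊494.9 / 100⌋ = 4.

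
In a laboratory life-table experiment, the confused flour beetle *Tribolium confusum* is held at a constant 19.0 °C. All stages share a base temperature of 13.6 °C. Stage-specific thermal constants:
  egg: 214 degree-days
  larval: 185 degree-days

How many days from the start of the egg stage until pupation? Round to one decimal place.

Daily accumulation at 19.0 °C = 19.0 − 13.6 = 5.4 DD/day.
Total K = 214 + 185 = 399 DD.
Total duration = 399 / 5.4 = 73.889 ≈ 73.9 days.

73.9 days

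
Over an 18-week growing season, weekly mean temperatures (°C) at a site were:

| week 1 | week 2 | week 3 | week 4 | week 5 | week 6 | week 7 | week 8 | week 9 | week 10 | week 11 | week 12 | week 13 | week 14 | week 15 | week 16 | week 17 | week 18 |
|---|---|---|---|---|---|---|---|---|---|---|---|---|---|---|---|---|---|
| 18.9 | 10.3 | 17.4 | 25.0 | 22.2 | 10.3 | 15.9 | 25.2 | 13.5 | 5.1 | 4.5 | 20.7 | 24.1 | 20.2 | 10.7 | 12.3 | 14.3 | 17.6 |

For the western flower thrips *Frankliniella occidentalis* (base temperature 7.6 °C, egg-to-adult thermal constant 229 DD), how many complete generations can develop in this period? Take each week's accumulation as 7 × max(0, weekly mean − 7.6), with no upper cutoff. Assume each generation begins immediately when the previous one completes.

Weekly DD (7 × max(0, T̄ − 7.6)): 79.1, 18.9, 68.6, 121.8, 102.2, 18.9, 58.1, 123.2, 41.3, 0.0, 0.0, 91.7, 115.5, 88.2, 21.7, 32.9, 46.9, 70.0.
Season total = 1099.0 DD.
Complete generations = ⌊1099.0 / 229⌋ = 4.

4 generations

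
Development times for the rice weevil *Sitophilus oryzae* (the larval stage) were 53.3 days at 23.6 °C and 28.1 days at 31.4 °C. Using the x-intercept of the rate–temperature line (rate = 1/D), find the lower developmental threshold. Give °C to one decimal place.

Linear rate model ⇒ the product D·(T − T_b) is constant across temperatures.
53.3·(23.6 − T_b) = 28.1·(31.4 − T_b)
T_b = (53.3·23.6 − 28.1·31.4) / (53.3 − 28.1) = 375.54 / 25.2 = 14.902 °C ≈ 14.9 °C.

14.9 °C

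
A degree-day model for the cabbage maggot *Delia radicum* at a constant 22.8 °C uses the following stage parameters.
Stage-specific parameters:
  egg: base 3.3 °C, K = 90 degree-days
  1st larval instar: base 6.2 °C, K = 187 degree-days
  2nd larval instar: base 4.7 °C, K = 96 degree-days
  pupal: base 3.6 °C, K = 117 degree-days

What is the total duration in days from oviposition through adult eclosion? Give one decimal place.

egg: 90 / (22.8 − 3.3) = 90 / 19.5 = 4.615 d.
1st larval instar: 187 / (22.8 − 6.2) = 187 / 16.6 = 11.265 d.
2nd larval instar: 96 / (22.8 − 4.7) = 96 / 18.1 = 5.304 d.
pupal: 117 / (22.8 − 3.6) = 117 / 19.2 = 6.094 d.
Sum = 27.278 ≈ 27.3 days.

27.3 days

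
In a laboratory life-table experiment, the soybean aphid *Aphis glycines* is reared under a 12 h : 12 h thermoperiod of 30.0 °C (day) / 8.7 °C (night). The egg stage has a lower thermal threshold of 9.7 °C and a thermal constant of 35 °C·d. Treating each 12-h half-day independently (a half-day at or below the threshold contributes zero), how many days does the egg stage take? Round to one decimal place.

3.4 days

Day half: max(0, 30.0 − 9.7) × 0.5 = 20.3 × 0.5 = 10.15 DD.
Night half: max(0, 8.7 − 9.7) × 0.5 = 0.0 × 0.5 = 0.00 DD.
Per 24 h: 10.15 DD/day.
Duration = 35 / 10.15 = 3.448 ≈ 3.4 days.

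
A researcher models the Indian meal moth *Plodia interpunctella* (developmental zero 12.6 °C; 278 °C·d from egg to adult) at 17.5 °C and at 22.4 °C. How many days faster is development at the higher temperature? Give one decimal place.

At 17.5 °C: 278 / (17.5 − 12.6) = 278 / 4.9 = 56.735 d.
At 22.4 °C: 278 / (22.4 − 12.6) = 278 / 9.8 = 28.367 d.
Difference = |56.735 − 28.367| = 28.367 ≈ 28.4 days.

28.4 days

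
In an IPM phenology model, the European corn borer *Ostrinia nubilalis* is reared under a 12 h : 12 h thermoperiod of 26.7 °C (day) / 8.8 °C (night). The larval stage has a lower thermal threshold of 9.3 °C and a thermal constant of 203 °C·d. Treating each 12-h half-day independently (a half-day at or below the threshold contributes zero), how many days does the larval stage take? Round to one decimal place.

Day half: max(0, 26.7 − 9.3) × 0.5 = 17.4 × 0.5 = 8.70 DD.
Night half: max(0, 8.8 − 9.3) × 0.5 = 0.0 × 0.5 = 0.00 DD.
Per 24 h: 8.70 DD/day.
Duration = 203 / 8.70 = 23.333 ≈ 23.3 days.

23.3 days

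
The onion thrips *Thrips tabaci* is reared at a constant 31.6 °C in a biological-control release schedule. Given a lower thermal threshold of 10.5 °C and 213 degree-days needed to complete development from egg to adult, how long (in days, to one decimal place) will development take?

Daily accumulation = 31.6 − 10.5 = 21.1 DD/day.
Duration = 213 / 21.1 = 10.095 ≈ 10.1 days.

10.1 days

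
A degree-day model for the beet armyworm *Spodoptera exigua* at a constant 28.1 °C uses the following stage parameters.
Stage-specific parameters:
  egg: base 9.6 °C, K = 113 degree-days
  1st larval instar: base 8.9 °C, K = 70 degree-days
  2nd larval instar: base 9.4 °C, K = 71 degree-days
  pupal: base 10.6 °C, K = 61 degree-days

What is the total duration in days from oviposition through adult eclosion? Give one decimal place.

17.0 days

egg: 113 / (28.1 − 9.6) = 113 / 18.5 = 6.108 d.
1st larval instar: 70 / (28.1 − 8.9) = 70 / 19.2 = 3.646 d.
2nd larval instar: 71 / (28.1 − 9.4) = 71 / 18.7 = 3.797 d.
pupal: 61 / (28.1 − 10.6) = 61 / 17.5 = 3.486 d.
Sum = 17.036 ≈ 17.0 days.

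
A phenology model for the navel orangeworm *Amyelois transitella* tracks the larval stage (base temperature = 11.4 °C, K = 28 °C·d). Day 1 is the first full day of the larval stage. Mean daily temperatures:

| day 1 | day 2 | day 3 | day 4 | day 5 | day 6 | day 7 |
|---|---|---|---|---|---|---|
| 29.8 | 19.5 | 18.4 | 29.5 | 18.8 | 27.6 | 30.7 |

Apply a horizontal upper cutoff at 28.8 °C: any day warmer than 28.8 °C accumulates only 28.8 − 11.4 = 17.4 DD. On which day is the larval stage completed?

day 3

Daily DD above 11.4 °C (capped at 17.4): 17.4, 8.1, 7.0, 17.4, 7.4, 16.2, 17.4.
Cumulative: 17.4, 25.5, 32.5, 49.9, 57.3, 73.5, 90.9.
The total first reaches 28 DD on day 3.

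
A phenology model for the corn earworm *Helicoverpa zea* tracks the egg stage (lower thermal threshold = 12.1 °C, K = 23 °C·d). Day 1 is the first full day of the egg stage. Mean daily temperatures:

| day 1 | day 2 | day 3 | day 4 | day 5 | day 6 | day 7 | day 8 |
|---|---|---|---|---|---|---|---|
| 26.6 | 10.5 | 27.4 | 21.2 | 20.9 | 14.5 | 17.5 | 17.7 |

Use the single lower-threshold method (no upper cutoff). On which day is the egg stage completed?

Daily DD above 12.1 °C: 14.5, 0.0, 15.3, 9.1, 8.8, 2.4, 5.4, 5.6.
Cumulative: 14.5, 14.5, 29.8, 38.9, 47.7, 50.1, 55.5, 61.1.
The total first reaches 23 DD on day 3.

day 3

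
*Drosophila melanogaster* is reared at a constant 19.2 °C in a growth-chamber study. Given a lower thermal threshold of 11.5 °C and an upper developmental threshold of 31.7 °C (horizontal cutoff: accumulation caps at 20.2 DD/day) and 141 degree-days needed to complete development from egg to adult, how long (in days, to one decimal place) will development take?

Daily accumulation = 19.2 − 11.5 = 7.7 DD/day.
Duration = 141 / 7.7 = 18.312 ≈ 18.3 days.

18.3 days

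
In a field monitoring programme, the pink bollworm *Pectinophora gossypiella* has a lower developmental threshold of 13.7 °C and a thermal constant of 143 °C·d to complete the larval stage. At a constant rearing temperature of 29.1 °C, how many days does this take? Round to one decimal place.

Daily accumulation = 29.1 − 13.7 = 15.4 DD/day.
Duration = 143 / 15.4 = 9.286 ≈ 9.3 days.

9.3 days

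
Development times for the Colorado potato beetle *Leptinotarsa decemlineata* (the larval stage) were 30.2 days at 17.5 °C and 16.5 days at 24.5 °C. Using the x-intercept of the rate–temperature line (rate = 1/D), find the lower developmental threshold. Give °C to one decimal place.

9.1 °C

Equal thermal constants: D₁(T₁ − T_b) = D₂(T₂ − T_b).
30.2·(17.5 − T_b) = 16.5·(24.5 − T_b)
T_b = (30.2·17.5 − 16.5·24.5) / (30.2 − 16.5) = 124.25 / 13.7 = 9.069 °C ≈ 9.1 °C.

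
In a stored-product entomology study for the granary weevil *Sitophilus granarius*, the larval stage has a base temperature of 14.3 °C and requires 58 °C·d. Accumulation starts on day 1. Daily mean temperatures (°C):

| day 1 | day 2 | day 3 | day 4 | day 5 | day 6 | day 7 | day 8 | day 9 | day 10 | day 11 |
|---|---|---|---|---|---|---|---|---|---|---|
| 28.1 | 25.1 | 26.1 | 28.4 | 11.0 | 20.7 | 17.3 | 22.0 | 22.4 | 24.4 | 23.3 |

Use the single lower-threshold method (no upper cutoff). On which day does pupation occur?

Daily DD above 14.3 °C: 13.8, 10.8, 11.8, 14.1, 0.0, 6.4, 3.0, 7.7, 8.1, 10.1, 9.0.
Cumulative: 13.8, 24.6, 36.4, 50.5, 50.5, 56.9, 59.9, 67.6, 75.7, 85.8, 94.8.
The total first reaches 58 DD on day 7.

day 7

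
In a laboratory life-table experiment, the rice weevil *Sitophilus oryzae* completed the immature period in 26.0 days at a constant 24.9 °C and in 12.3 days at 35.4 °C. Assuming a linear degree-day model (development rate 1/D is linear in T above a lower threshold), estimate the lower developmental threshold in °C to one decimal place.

15.5 °C

Equal thermal constants: D₁(T₁ − T_b) = D₂(T₂ − T_b).
26.0·(24.9 − T_b) = 12.3·(35.4 − T_b)
T_b = (26.0·24.9 − 12.3·35.4) / (26.0 − 12.3) = 211.98 / 13.7 = 15.473 °C ≈ 15.5 °C.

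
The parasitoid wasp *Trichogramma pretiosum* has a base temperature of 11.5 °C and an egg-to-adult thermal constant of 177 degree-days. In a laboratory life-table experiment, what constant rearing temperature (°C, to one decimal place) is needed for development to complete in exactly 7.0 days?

36.8 °C

Required daily accumulation = 177 / 7.0 = 25.286 DD/day.
T = T_base + 25.286 = 11.5 + 25.286 = 36.786 ≈ 36.8 °C.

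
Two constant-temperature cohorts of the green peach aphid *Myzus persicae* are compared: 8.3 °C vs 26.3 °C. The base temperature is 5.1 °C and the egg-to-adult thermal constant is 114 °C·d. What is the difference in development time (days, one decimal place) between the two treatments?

30.2 days

At 8.3 °C: 114 / (8.3 − 5.1) = 114 / 3.2 = 35.625 d.
At 26.3 °C: 114 / (26.3 − 5.1) = 114 / 21.2 = 5.377 d.
Difference = |35.625 − 5.377| = 30.248 ≈ 30.2 days.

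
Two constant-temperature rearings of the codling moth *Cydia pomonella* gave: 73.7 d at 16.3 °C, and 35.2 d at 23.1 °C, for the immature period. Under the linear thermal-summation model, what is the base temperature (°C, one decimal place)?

Equal thermal constants: D₁(T₁ − T_b) = D₂(T₂ − T_b).
73.7·(16.3 − T_b) = 35.2·(23.1 − T_b)
T_b = (73.7·16.3 − 35.2·23.1) / (73.7 − 35.2) = 388.19 / 38.5 = 10.083 °C ≈ 10.1 °C.

10.1 °C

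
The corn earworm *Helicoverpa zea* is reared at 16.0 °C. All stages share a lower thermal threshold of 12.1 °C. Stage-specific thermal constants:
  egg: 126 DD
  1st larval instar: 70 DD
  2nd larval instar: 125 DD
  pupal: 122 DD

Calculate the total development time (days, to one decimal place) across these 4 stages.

113.6 days

Daily accumulation at 16.0 °C = 16.0 − 12.1 = 3.9 DD/day.
Total K = 126 + 70 + 125 + 122 = 443 DD.
Total duration = 443 / 3.9 = 113.590 ≈ 113.6 days.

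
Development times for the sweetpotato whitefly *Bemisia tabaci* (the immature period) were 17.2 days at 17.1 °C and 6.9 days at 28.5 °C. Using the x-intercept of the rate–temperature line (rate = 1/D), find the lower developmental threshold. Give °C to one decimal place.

9.5 °C

Equal thermal constants: D₁(T₁ − T_b) = D₂(T₂ − T_b).
17.2·(17.1 − T_b) = 6.9·(28.5 − T_b)
T_b = (17.2·17.1 − 6.9·28.5) / (17.2 − 6.9) = 97.47 / 10.3 = 9.463 °C ≈ 9.5 °C.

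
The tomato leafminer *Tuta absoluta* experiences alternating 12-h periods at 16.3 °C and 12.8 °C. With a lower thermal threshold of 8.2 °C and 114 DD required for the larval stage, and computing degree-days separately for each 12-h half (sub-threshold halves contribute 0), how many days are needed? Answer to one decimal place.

18.0 days

Day half: max(0, 16.3 − 8.2) × 0.5 = 8.1 × 0.5 = 4.05 DD.
Night half: max(0, 12.8 − 8.2) × 0.5 = 4.6 × 0.5 = 2.30 DD.
Per 24 h: 6.35 DD/day.
Duration = 114 / 6.35 = 17.953 ≈ 18.0 days.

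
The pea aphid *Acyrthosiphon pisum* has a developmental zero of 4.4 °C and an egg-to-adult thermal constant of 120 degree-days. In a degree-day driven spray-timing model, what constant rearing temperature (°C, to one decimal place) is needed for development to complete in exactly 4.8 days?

29.4 °C

Required daily accumulation = 120 / 4.8 = 25.000 DD/day.
T = T_base + 25.000 = 4.4 + 25.000 = 29.400 ≈ 29.4 °C.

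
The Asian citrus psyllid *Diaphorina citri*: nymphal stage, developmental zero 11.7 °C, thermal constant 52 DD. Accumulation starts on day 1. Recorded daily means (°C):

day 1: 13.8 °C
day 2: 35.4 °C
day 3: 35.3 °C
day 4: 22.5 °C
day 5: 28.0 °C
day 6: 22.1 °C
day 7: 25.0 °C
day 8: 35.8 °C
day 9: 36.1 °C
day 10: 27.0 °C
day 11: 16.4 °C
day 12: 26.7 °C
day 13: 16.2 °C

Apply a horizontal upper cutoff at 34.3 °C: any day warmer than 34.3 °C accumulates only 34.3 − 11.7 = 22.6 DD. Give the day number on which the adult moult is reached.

Daily DD above 11.7 °C (capped at 22.6): 2.1, 22.6, 22.6, 10.8, 16.3, 10.4, 13.3, 22.6, 22.6, 15.3, 4.7, 15.0, 4.5.
Cumulative: 2.1, 24.7, 47.3, 58.1, 74.4, 84.8, 98.1, 120.7, 143.3, 158.6, 163.3, 178.3, 182.8.
The total first reaches 52 DD on day 4.

day 4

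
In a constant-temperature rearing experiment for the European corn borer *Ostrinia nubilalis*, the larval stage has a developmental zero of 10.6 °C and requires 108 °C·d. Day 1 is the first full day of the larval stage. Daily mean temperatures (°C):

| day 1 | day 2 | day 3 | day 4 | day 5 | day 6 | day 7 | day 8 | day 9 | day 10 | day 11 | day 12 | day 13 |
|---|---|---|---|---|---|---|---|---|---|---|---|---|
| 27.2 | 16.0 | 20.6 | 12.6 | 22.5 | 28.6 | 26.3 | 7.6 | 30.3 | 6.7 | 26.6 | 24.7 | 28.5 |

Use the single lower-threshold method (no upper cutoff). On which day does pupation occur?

day 11

Daily DD above 10.6 °C: 16.6, 5.4, 10.0, 2.0, 11.9, 18.0, 15.7, 0.0, 19.7, 0.0, 16.0, 14.1, 17.9.
Cumulative: 16.6, 22.0, 32.0, 34.0, 45.9, 63.9, 79.6, 79.6, 99.3, 99.3, 115.3, 129.4, 147.3.
The total first reaches 108 DD on day 11.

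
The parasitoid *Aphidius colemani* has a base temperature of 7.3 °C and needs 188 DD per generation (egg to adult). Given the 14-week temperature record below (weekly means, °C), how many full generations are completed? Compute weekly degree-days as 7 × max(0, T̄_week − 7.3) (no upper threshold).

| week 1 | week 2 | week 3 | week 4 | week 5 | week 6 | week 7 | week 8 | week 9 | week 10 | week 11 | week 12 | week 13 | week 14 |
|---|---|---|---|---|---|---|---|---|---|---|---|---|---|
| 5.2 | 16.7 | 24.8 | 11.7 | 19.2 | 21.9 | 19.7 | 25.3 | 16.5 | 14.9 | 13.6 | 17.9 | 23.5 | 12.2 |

Weekly DD (7 × max(0, T̄ − 7.3)): 0.0, 65.8, 122.5, 30.8, 83.3, 102.2, 86.8, 126.0, 64.4, 53.2, 44.1, 74.2, 113.4, 34.3.
Season total = 1001.0 DD.
Complete generations = ⌊1001.0 / 188⌋ = 5.

5 generations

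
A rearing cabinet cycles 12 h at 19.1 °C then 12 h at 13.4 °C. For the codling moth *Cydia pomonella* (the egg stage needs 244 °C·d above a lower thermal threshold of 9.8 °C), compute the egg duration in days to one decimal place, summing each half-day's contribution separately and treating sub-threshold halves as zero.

37.8 days

Day half: max(0, 19.1 − 9.8) × 0.5 = 9.3 × 0.5 = 4.65 DD.
Night half: max(0, 13.4 − 9.8) × 0.5 = 3.6 × 0.5 = 1.80 DD.
Per 24 h: 6.45 DD/day.
Duration = 244 / 6.45 = 37.829 ≈ 37.8 days.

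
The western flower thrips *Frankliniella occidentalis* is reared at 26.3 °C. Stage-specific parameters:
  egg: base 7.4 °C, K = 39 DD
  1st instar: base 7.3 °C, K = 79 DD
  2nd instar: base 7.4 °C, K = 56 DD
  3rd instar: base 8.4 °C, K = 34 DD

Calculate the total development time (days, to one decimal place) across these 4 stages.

11.1 days

egg: 39 / (26.3 − 7.4) = 39 / 18.9 = 2.063 d.
1st instar: 79 / (26.3 − 7.3) = 79 / 19.0 = 4.158 d.
2nd instar: 56 / (26.3 − 7.4) = 56 / 18.9 = 2.963 d.
3rd instar: 34 / (26.3 − 8.4) = 34 / 17.9 = 1.899 d.
Sum = 11.084 ≈ 11.1 days.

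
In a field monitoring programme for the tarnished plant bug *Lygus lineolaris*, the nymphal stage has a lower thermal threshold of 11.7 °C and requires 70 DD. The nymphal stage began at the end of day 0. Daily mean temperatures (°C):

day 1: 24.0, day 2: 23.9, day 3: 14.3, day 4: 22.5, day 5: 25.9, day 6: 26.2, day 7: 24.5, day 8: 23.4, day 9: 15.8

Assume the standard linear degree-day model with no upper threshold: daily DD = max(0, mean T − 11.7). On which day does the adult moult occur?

Daily DD above 11.7 °C: 12.3, 12.2, 2.6, 10.8, 14.2, 14.5, 12.8, 11.7, 4.1.
Cumulative: 12.3, 24.5, 27.1, 37.9, 52.1, 66.6, 79.4, 91.1, 95.2.
The total first reaches 70 DD on day 7.

day 7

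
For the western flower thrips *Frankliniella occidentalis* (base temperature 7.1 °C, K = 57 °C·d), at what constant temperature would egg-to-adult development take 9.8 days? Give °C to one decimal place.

Required daily accumulation = 57 / 9.8 = 5.816 DD/day.
T = T_base + 5.816 = 7.1 + 5.816 = 12.916 ≈ 12.9 °C.

12.9 °C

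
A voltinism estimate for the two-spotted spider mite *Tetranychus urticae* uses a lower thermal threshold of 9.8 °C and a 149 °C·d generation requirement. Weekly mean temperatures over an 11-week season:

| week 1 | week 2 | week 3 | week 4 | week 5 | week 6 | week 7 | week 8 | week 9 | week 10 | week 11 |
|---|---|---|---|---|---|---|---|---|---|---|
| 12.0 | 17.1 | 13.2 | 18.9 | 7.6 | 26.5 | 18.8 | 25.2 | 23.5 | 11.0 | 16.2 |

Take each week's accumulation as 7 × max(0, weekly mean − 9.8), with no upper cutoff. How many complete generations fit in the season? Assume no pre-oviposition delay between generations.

Weekly DD (7 × max(0, T̄ − 9.8)): 15.4, 51.1, 23.8, 63.7, 0.0, 116.9, 63.0, 107.8, 95.9, 8.4, 44.8.
Season total = 590.8 DD.
Complete generations = ⌊590.8 / 149⌋ = 3.

3 generations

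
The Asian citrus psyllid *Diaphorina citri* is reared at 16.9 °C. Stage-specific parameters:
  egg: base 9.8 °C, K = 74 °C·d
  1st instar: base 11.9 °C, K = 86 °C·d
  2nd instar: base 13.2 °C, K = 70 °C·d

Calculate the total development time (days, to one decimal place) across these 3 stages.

46.5 days

egg: 74 / (16.9 − 9.8) = 74 / 7.1 = 10.423 d.
1st instar: 86 / (16.9 − 11.9) = 86 / 5.0 = 17.200 d.
2nd instar: 70 / (16.9 − 13.2) = 70 / 3.7 = 18.919 d.
Sum = 46.541 ≈ 46.5 days.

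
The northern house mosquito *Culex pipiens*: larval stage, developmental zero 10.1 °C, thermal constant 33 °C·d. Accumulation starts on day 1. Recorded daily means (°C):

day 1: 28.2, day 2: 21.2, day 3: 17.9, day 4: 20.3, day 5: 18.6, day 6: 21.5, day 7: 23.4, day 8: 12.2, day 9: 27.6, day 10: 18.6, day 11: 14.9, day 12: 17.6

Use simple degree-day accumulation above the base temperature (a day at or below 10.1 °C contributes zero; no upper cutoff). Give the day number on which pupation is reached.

day 3

Daily DD above 10.1 °C: 18.1, 11.1, 7.8, 10.2, 8.5, 11.4, 13.3, 2.1, 17.5, 8.5, 4.8, 7.5.
Cumulative: 18.1, 29.2, 37.0, 47.2, 55.7, 67.1, 80.4, 82.5, 100.0, 108.5, 113.3, 120.8.
The total first reaches 33 DD on day 3.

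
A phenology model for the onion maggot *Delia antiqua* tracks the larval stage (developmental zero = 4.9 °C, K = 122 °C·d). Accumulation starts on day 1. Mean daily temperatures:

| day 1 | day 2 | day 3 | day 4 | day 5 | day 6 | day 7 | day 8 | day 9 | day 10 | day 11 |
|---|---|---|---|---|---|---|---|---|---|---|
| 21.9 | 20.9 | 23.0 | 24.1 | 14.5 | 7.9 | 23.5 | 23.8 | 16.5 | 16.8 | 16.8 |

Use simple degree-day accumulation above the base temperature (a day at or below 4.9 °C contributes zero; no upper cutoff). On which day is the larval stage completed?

day 9

Daily DD above 4.9 °C: 17.0, 16.0, 18.1, 19.2, 9.6, 3.0, 18.6, 18.9, 11.6, 11.9, 11.9.
Cumulative: 17.0, 33.0, 51.1, 70.3, 79.9, 82.9, 101.5, 120.4, 132.0, 143.9, 155.8.
The total first reaches 122 DD on day 9.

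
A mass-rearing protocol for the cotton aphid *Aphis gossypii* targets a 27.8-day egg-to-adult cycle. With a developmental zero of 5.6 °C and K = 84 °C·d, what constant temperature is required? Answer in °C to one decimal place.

8.6 °C

Required daily accumulation = 84 / 27.8 = 3.022 DD/day.
T = T_base + 3.022 = 5.6 + 3.022 = 8.622 ≈ 8.6 °C.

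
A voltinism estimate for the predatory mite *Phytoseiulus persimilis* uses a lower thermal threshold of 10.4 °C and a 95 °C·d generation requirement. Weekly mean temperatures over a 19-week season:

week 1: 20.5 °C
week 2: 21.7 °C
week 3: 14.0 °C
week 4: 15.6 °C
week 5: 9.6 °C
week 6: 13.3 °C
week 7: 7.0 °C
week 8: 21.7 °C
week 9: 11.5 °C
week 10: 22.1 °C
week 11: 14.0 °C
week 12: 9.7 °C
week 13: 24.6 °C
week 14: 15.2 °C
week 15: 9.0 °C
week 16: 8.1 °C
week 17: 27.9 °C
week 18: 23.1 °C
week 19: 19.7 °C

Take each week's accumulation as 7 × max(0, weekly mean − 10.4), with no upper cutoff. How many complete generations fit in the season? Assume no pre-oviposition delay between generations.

8 generations

Weekly DD (7 × max(0, T̄ − 10.4)): 70.7, 79.1, 25.2, 36.4, 0.0, 20.3, 0.0, 79.1, 7.7, 81.9, 25.2, 0.0, 99.4, 33.6, 0.0, 0.0, 122.5, 88.9, 65.1.
Season total = 835.1 DD.
Complete generations = ⌊835.1 / 95⌋ = 8.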